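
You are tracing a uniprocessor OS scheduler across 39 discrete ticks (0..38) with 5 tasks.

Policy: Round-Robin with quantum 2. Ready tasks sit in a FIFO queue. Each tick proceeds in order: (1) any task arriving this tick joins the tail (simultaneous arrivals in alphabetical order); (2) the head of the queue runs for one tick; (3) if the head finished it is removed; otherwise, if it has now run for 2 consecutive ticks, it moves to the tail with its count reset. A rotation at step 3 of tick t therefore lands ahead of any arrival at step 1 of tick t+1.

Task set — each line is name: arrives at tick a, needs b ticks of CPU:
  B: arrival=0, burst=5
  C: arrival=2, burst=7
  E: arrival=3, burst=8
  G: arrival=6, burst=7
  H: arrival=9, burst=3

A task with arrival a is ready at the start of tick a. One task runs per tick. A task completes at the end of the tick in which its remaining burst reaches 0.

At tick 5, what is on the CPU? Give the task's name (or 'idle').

running at tick 5 = C

t=0: queue=[B] q_used=0 → run B
t=1: queue=[B] q_used=1 → run B
t=2: queue=[B,C] q_used=0 → run B
t=3: queue=[B,C,E] q_used=1 → run B
t=4: queue=[C,E,B] q_used=0 → run C
t=5: queue=[C,E,B] q_used=1 → run C
t=6: queue=[E,B,C,G] q_used=0 → run E
t=7: queue=[E,B,C,G] q_used=1 → run E
t=8: queue=[B,C,G,E] q_used=0 → run B
t=9: queue=[C,G,E,H] q_used=0 → run C
t=10: queue=[C,G,E,H] q_used=1 → run C
t=11: queue=[G,E,H,C] q_used=0 → run G
t=12: queue=[G,E,H,C] q_used=1 → run G
t=13: queue=[E,H,C,G] q_used=0 → run E
t=14: queue=[E,H,C,G] q_used=1 → run E
t=15: queue=[H,C,G,E] q_used=0 → run H
t=16: queue=[H,C,G,E] q_used=1 → run H
t=17: queue=[C,G,E,H] q_used=0 → run C
t=18: queue=[C,G,E,H] q_used=1 → run C
t=19: queue=[G,E,H,C] q_used=0 → run G
t=20: queue=[G,E,H,C] q_used=1 → run G
t=21: queue=[E,H,C,G] q_used=0 → run E
t=22: queue=[E,H,C,G] q_used=1 → run E
t=23: queue=[H,C,G,E] q_used=0 → run H
t=24: queue=[C,G,E] q_used=0 → run C
t=25: queue=[G,E] q_used=0 → run G
t=26: queue=[G,E] q_used=1 → run G
t=27: queue=[E,G] q_used=0 → run E
t=28: queue=[E,G] q_used=1 → run E
t=29: queue=[G] q_used=0 → run G
t=30: (idle)
t=31: (idle)
t=32: (idle)
t=33: (idle)
t=34: (idle)
t=35: (idle)
t=36: (idle)
t=37: (idle)
t=38: (idle)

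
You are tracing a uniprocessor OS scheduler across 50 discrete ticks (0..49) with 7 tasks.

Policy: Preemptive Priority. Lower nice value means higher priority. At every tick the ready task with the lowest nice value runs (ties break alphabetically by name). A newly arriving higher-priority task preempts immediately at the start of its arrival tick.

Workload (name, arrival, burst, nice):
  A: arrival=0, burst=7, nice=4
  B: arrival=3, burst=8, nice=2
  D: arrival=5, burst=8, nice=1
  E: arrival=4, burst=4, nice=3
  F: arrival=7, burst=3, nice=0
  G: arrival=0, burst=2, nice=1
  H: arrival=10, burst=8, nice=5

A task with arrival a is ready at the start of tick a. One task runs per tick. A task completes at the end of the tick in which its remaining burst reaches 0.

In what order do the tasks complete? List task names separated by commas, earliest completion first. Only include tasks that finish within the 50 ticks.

completion order = G, F, D, B, E, A, H

t=0: ready={A,G} → run G
t=1: ready={A,G} → run G
t=2: ready={A} → run A
t=3: ready={A,B} → run B
t=4: ready={A,B,E} → run B
t=5: ready={A,B,D,E} → run D
t=6: ready={A,B,D,E} → run D
t=7: ready={A,B,D,E,F} → run F
t=8: ready={A,B,D,E,F} → run F
t=9: ready={A,B,D,E,F} → run F
t=10: ready={A,B,D,E,H} → run D
t=11: ready={A,B,D,E,H} → run D
t=12: ready={A,B,D,E,H} → run D
t=13: ready={A,B,D,E,H} → run D
t=14: ready={A,B,D,E,H} → run D
t=15: ready={A,B,D,E,H} → run D
t=16: ready={A,B,E,H} → run B
t=17: ready={A,B,E,H} → run B
t=18: ready={A,B,E,H} → run B
t=19: ready={A,B,E,H} → run B
t=20: ready={A,B,E,H} → run B
t=21: ready={A,B,E,H} → run B
t=22: ready={A,E,H} → run E
t=23: ready={A,E,H} → run E
t=24: ready={A,E,H} → run E
t=25: ready={A,E,H} → run E
t=26: ready={A,H} → run A
t=27: ready={A,H} → run A
t=28: ready={A,H} → run A
t=29: ready={A,H} → run A
t=30: ready={A,H} → run A
t=31: ready={A,H} → run A
t=32: ready={H} → run H
t=33: ready={H} → run H
t=34: ready={H} → run H
t=35: ready={H} → run H
t=36: ready={H} → run H
t=37: ready={H} → run H
t=38: ready={H} → run H
t=39: ready={H} → run H
t=40: (idle)
t=41: (idle)
t=42: (idle)
t=43: (idle)
t=44: (idle)
t=45: (idle)
t=46: (idle)
t=47: (idle)
t=48: (idle)
t=49: (idle)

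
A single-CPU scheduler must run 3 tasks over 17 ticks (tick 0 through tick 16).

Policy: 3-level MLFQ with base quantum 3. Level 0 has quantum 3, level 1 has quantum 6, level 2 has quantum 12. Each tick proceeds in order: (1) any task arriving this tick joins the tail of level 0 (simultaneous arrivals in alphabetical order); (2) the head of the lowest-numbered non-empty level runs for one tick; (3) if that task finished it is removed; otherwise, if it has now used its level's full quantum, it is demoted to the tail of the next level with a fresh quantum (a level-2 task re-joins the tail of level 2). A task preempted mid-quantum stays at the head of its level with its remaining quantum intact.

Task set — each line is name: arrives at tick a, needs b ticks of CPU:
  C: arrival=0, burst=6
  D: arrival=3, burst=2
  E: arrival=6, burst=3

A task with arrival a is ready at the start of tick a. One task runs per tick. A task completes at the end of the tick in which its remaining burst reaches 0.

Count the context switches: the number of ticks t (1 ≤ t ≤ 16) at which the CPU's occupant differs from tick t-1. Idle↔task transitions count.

t=0: L0/L1/L2 = C/-/- → run C
t=1: L0/L1/L2 = C/-/- → run C
t=2: L0/L1/L2 = C/-/- → run C
t=3: L0/L1/L2 = D/C/- → run D
t=4: L0/L1/L2 = D/C/- → run D
t=5: L0/L1/L2 = -/C/- → run C
t=6: L0/L1/L2 = E/C/- → run E
t=7: L0/L1/L2 = E/C/- → run E
t=8: L0/L1/L2 = E/C/- → run E
t=9: L0/L1/L2 = -/C/- → run C
t=10: L0/L1/L2 = -/C/- → run C
t=11: (idle)
t=12: (idle)
t=13: (idle)
t=14: (idle)
t=15: (idle)
t=16: (idle)

context switches = 5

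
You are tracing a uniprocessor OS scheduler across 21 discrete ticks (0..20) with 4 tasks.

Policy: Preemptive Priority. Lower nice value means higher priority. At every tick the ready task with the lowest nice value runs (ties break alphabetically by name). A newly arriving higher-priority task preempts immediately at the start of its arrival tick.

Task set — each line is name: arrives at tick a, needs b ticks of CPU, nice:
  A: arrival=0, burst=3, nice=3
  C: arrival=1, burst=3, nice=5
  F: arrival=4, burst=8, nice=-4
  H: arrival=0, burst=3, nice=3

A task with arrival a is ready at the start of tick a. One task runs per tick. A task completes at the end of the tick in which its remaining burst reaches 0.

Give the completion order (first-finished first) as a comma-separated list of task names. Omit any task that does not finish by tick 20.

t=0: ready={A,H} → run A
t=1: ready={A,C,H} → run A
t=2: ready={A,C,H} → run A
t=3: ready={C,H} → run H
t=4: ready={C,F,H} → run F
t=5: ready={C,F,H} → run F
t=6: ready={C,F,H} → run F
t=7: ready={C,F,H} → run F
t=8: ready={C,F,H} → run F
t=9: ready={C,F,H} → run F
t=10: ready={C,F,H} → run F
t=11: ready={C,F,H} → run F
t=12: ready={C,H} → run H
t=13: ready={C,H} → run H
t=14: ready={C} → run C
t=15: ready={C} → run C
t=16: ready={C} → run C
t=17: (idle)
t=18: (idle)
t=19: (idle)
t=20: (idle)

completion order = A, F, H, C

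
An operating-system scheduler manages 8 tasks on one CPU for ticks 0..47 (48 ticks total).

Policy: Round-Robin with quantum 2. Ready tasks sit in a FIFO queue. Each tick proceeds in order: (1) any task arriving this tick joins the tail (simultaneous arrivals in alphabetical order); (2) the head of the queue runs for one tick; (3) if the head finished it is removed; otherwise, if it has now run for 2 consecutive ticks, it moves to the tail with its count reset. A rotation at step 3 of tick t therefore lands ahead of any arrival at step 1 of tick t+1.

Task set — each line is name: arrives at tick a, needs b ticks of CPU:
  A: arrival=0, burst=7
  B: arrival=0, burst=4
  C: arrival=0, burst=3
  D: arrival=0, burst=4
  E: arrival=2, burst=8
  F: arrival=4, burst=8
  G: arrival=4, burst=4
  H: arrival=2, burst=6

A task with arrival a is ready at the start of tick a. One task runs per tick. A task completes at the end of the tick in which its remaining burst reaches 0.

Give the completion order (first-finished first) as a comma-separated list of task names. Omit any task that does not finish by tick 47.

completion order = B, C, D, G, A, H, E, F

t=0: queue=[A,B,C,D] q_used=0 → run A
t=1: queue=[A,B,C,D] q_used=1 → run A
t=2: queue=[B,C,D,A,E,H] q_used=0 → run B
t=3: queue=[B,C,D,A,E,H] q_used=1 → run B
t=4: queue=[C,D,A,E,H,B,F,G] q_used=0 → run C
t=5: queue=[C,D,A,E,H,B,F,G] q_used=1 → run C
t=6: queue=[D,A,E,H,B,F,G,C] q_used=0 → run D
t=7: queue=[D,A,E,H,B,F,G,C] q_used=1 → run D
t=8: queue=[A,E,H,B,F,G,C,D] q_used=0 → run A
t=9: queue=[A,E,H,B,F,G,C,D] q_used=1 → run A
t=10: queue=[E,H,B,F,G,C,D,A] q_used=0 → run E
t=11: queue=[E,H,B,F,G,C,D,A] q_used=1 → run E
t=12: queue=[H,B,F,G,C,D,A,E] q_used=0 → run H
t=13: queue=[H,B,F,G,C,D,A,E] q_used=1 → run H
t=14: queue=[B,F,G,C,D,A,E,H] q_used=0 → run B
t=15: queue=[B,F,G,C,D,A,E,H] q_used=1 → run B
t=16: queue=[F,G,C,D,A,E,H] q_used=0 → run F
t=17: queue=[F,G,C,D,A,E,H] q_used=1 → run F
t=18: queue=[G,C,D,A,E,H,F] q_used=0 → run G
t=19: queue=[G,C,D,A,E,H,F] q_used=1 → run G
t=20: queue=[C,D,A,E,H,F,G] q_used=0 → run C
t=21: queue=[D,A,E,H,F,G] q_used=0 → run D
t=22: queue=[D,A,E,H,F,G] q_used=1 → run D
t=23: queue=[A,E,H,F,G] q_used=0 → run A
t=24: queue=[A,E,H,F,G] q_used=1 → run A
t=25: queue=[E,H,F,G,A] q_used=0 → run E
t=26: queue=[E,H,F,G,A] q_used=1 → run E
t=27: queue=[H,F,G,A,E] q_used=0 → run H
t=28: queue=[H,F,G,A,E] q_used=1 → run H
t=29: queue=[F,G,A,E,H] q_used=0 → run F
t=30: queue=[F,G,A,E,H] q_used=1 → run F
t=31: queue=[G,A,E,H,F] q_used=0 → run G
t=32: queue=[G,A,E,H,F] q_used=1 → run G
t=33: queue=[A,E,H,F] q_used=0 → run A
t=34: queue=[E,H,F] q_used=0 → run E
t=35: queue=[E,H,F] q_used=1 → run E
t=36: queue=[H,F,E] q_used=0 → run H
t=37: queue=[H,F,E] q_used=1 → run H
t=38: queue=[F,E] q_used=0 → run F
t=39: queue=[F,E] q_used=1 → run F
t=40: queue=[E,F] q_used=0 → run E
t=41: queue=[E,F] q_used=1 → run E
t=42: queue=[F] q_used=0 → run F
t=43: queue=[F] q_used=1 → run F
t=44: (idle)
t=45: (idle)
t=46: (idle)
t=47: (idle)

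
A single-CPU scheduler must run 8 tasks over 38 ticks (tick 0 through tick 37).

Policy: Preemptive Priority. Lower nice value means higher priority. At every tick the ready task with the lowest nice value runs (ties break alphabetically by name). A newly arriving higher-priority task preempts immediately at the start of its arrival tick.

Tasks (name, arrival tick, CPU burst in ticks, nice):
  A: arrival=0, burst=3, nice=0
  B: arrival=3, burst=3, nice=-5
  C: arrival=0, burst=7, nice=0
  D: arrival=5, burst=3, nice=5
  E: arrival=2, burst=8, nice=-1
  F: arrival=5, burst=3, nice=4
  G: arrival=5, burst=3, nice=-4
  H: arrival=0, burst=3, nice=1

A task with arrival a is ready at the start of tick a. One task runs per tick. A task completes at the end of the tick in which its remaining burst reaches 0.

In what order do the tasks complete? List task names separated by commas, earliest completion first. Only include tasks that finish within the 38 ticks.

completion order = B, G, E, A, C, H, F, D

t=0: ready={A,C,H} → run A
t=1: ready={A,C,H} → run A
t=2: ready={A,C,E,H} → run E
t=3: ready={A,B,C,E,H} → run B
t=4: ready={A,B,C,E,H} → run B
t=5: ready={A,B,C,D,E,F,G,H} → run B
t=6: ready={A,C,D,E,F,G,H} → run G
t=7: ready={A,C,D,E,F,G,H} → run G
t=8: ready={A,C,D,E,F,G,H} → run G
t=9: ready={A,C,D,E,F,H} → run E
t=10: ready={A,C,D,E,F,H} → run E
t=11: ready={A,C,D,E,F,H} → run E
t=12: ready={A,C,D,E,F,H} → run E
t=13: ready={A,C,D,E,F,H} → run E
t=14: ready={A,C,D,E,F,H} → run E
t=15: ready={A,C,D,E,F,H} → run E
t=16: ready={A,C,D,F,H} → run A
t=17: ready={C,D,F,H} → run C
t=18: ready={C,D,F,H} → run C
t=19: ready={C,D,F,H} → run C
t=20: ready={C,D,F,H} → run C
t=21: ready={C,D,F,H} → run C
t=22: ready={C,D,F,H} → run C
t=23: ready={C,D,F,H} → run C
t=24: ready={D,F,H} → run H
t=25: ready={D,F,H} → run H
t=26: ready={D,F,H} → run H
t=27: ready={D,F} → run F
t=28: ready={D,F} → run F
t=29: ready={D,F} → run F
t=30: ready={D} → run D
t=31: ready={D} → run D
t=32: ready={D} → run D
t=33: (idle)
t=34: (idle)
t=35: (idle)
t=36: (idle)
t=37: (idle)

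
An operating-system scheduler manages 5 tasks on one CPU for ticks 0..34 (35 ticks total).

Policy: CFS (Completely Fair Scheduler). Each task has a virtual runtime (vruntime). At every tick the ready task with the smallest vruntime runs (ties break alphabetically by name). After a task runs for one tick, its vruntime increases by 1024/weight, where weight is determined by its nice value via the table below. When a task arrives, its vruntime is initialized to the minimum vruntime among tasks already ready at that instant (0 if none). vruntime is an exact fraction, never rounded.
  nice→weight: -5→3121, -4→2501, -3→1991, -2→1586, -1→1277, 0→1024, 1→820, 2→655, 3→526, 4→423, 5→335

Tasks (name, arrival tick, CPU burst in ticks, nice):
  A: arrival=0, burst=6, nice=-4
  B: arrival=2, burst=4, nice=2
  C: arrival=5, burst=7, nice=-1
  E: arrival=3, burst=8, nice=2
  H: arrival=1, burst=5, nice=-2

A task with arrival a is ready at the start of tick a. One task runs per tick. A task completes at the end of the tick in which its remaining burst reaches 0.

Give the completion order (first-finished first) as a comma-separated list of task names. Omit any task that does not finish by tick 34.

t=0: vr[A=0] → run A
t=1: vr[A=1024/2501 H=1024/2501] → run A
t=2: vr[A=2048/2501 B=1024/2501 H=1024/2501] → run B
t=3: vr[A=2048/2501 B=3231744/1638155 E=1024/2501 H=1024/2501] → run E
t=4: vr[A=2048/2501 B=3231744/1638155 E=3231744/1638155 H=1024/2501] → run H
t=5: vr[A=2048/2501 B=3231744/1638155 C=2048/2501 E=3231744/1638155 H=34304/32513] → run A
t=6: vr[A=3072/2501 B=3231744/1638155 C=2048/2501 E=3231744/1638155 H=34304/32513] → run C
t=7: vr[A=3072/2501 B=3231744/1638155 C=5176320/3193777 E=3231744/1638155 H=34304/32513] → run H
t=8: vr[A=3072/2501 B=3231744/1638155 C=5176320/3193777 E=3231744/1638155 H=55296/32513] → run A
t=9: vr[A=4096/2501 B=3231744/1638155 C=5176320/3193777 E=3231744/1638155 H=55296/32513] → run C
t=10: vr[A=4096/2501 B=3231744/1638155 C=7737344/3193777 E=3231744/1638155 H=55296/32513] → run A
t=11: vr[A=5120/2501 B=3231744/1638155 C=7737344/3193777 E=3231744/1638155 H=55296/32513] → run H
t=12: vr[A=5120/2501 B=3231744/1638155 C=7737344/3193777 E=3231744/1638155 H=76288/32513] → run B
t=13: vr[A=5120/2501 B=5792768/1638155 C=7737344/3193777 E=3231744/1638155 H=76288/32513] → run E
t=14: vr[A=5120/2501 B=5792768/1638155 C=7737344/3193777 E=5792768/1638155 H=76288/32513] → run A
t=15: vr[B=5792768/1638155 C=7737344/3193777 E=5792768/1638155 H=76288/32513] → run H
t=16: vr[B=5792768/1638155 C=7737344/3193777 E=5792768/1638155 H=97280/32513] → run C
t=17: vr[B=5792768/1638155 C=10298368/3193777 E=5792768/1638155 H=97280/32513] → run H
t=18: vr[B=5792768/1638155 C=10298368/3193777 E=5792768/1638155] → run C
t=19: vr[B=5792768/1638155 C=12859392/3193777 E=5792768/1638155] → run B
t=20: vr[B=8353792/1638155 C=12859392/3193777 E=5792768/1638155] → run E
t=21: vr[B=8353792/1638155 C=12859392/3193777 E=8353792/1638155] → run C
t=22: vr[B=8353792/1638155 C=15420416/3193777 E=8353792/1638155] → run C
t=23: vr[B=8353792/1638155 C=17981440/3193777 E=8353792/1638155] → run B
t=24: vr[C=17981440/3193777 E=8353792/1638155] → run E
t=25: vr[C=17981440/3193777 E=10914816/1638155] → run C
t=26: vr[E=10914816/1638155] → run E
t=27: vr[E=2695168/327631] → run E
t=28: vr[E=16036864/1638155] → run E
t=29: vr[E=18597888/1638155] → run E
t=30: (idle)
t=31: (idle)
t=32: (idle)
t=33: (idle)
t=34: (idle)

completion order = A, H, B, C, E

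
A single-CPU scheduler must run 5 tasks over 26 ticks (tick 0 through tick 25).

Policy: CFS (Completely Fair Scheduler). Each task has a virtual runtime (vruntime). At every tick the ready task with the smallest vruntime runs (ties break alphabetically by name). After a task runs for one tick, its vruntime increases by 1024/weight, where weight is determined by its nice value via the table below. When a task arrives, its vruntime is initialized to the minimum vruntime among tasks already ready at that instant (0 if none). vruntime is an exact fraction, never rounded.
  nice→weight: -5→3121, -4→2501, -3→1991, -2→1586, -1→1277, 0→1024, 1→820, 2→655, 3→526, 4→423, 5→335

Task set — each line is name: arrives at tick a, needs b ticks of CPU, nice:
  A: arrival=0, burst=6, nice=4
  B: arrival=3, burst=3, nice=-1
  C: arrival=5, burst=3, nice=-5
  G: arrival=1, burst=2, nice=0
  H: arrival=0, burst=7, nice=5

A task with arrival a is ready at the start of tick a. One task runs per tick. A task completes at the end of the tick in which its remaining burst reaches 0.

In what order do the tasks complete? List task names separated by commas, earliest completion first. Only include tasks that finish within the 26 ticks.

completion order = G, C, B, A, H

t=0: vr[A=0 H=0] → run A
t=1: vr[A=1024/423 G=0 H=0] → run G
t=2: vr[A=1024/423 G=1 H=0] → run H
t=3: vr[A=1024/423 B=1 G=1 H=1024/335] → run B
t=4: vr[A=1024/423 B=2301/1277 G=1 H=1024/335] → run G
t=5: vr[A=1024/423 B=2301/1277 C=2301/1277 H=1024/335] → run B
t=6: vr[A=1024/423 B=3325/1277 C=2301/1277 H=1024/335] → run C
t=7: vr[A=1024/423 B=3325/1277 C=8489069/3985517 H=1024/335] → run C
t=8: vr[A=1024/423 B=3325/1277 C=9796717/3985517 H=1024/335] → run A
t=9: vr[A=2048/423 B=3325/1277 C=9796717/3985517 H=1024/335] → run C
t=10: vr[A=2048/423 B=3325/1277 H=1024/335] → run B
t=11: vr[A=2048/423 H=1024/335] → run H
t=12: vr[A=2048/423 H=2048/335] → run A
t=13: vr[A=1024/141 H=2048/335] → run H
t=14: vr[A=1024/141 H=3072/335] → run A
t=15: vr[A=4096/423 H=3072/335] → run H
t=16: vr[A=4096/423 H=4096/335] → run A
t=17: vr[A=5120/423 H=4096/335] → run A
t=18: vr[H=4096/335] → run H
t=19: vr[H=1024/67] → run H
t=20: vr[H=6144/335] → run H
t=21: (idle)
t=22: (idle)
t=23: (idle)
t=24: (idle)
t=25: (idle)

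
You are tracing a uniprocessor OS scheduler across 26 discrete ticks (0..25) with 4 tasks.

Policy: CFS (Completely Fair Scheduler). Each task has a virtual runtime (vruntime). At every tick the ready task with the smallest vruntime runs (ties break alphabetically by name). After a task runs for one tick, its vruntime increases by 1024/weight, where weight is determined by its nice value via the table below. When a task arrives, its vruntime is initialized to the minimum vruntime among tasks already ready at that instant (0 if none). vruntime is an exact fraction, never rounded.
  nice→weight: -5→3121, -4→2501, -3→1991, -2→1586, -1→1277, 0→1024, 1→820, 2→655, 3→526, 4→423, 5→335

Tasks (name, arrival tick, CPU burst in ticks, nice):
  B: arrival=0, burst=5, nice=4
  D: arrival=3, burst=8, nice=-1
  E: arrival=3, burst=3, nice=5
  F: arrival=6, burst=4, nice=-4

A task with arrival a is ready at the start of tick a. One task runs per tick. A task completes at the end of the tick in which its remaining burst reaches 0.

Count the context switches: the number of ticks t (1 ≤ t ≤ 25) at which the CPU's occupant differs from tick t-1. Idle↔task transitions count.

context switches = 12

t=0: vr[B=0] → run B
t=1: vr[B=1024/423] → run B
t=2: vr[B=2048/423] → run B
t=3: vr[B=1024/141 D=1024/141 E=1024/141] → run B
t=4: vr[B=4096/423 D=1024/141 E=1024/141] → run D
t=5: vr[B=4096/423 D=1452032/180057 E=1024/141] → run E
t=6: vr[B=4096/423 D=1452032/180057 E=487424/47235 F=1452032/180057] → run D
t=7: vr[B=4096/423 D=1596416/180057 E=487424/47235 F=1452032/180057] → run F
t=8: vr[B=4096/423 D=1596416/180057 E=487424/47235 F=3815910400/450322557] → run F
t=9: vr[B=4096/423 D=1596416/180057 E=487424/47235 F=4000288768/450322557] → run D
t=10: vr[B=4096/423 D=1740800/180057 E=487424/47235 F=4000288768/450322557] → run F
t=11: vr[B=4096/423 D=1740800/180057 E=487424/47235 F=4184667136/450322557] → run F
t=12: vr[B=4096/423 D=1740800/180057 E=487424/47235] → run D
t=13: vr[B=4096/423 D=1885184/180057 E=487424/47235] → run B
t=14: vr[D=1885184/180057 E=487424/47235] → run E
t=15: vr[D=1885184/180057 E=631808/47235] → run D
t=16: vr[D=2029568/180057 E=631808/47235] → run D
t=17: vr[D=2173952/180057 E=631808/47235] → run D
t=18: vr[D=2318336/180057 E=631808/47235] → run D
t=19: vr[E=631808/47235] → run E
t=20: (idle)
t=21: (idle)
t=22: (idle)
t=23: (idle)
t=24: (idle)
t=25: (idle)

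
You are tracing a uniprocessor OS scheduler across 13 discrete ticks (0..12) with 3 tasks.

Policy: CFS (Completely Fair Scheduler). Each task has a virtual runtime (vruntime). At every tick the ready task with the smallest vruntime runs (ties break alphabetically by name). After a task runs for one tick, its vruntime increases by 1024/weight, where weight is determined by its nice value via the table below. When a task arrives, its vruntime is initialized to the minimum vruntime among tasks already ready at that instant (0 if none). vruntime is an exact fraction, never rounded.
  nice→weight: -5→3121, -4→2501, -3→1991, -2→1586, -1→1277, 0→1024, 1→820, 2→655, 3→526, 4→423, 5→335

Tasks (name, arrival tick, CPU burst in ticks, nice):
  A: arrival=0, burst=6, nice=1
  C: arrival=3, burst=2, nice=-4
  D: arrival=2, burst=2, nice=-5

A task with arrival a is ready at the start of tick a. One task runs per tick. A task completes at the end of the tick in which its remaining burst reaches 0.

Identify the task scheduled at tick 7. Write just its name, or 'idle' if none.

running at tick 7 = A

t=0: vr[A=0] → run A
t=1: vr[A=256/205] → run A
t=2: vr[A=512/205 D=512/205] → run A
t=3: vr[A=768/205 C=512/205 D=512/205] → run C
t=4: vr[A=768/205 C=36352/12505 D=512/205] → run D
t=5: vr[A=768/205 C=36352/12505 D=1807872/639805] → run D
t=6: vr[A=768/205 C=36352/12505] → run C
t=7: vr[A=768/205] → run A
t=8: vr[A=1024/205] → run A
t=9: vr[A=256/41] → run A
t=10: (idle)
t=11: (idle)
t=12: (idle)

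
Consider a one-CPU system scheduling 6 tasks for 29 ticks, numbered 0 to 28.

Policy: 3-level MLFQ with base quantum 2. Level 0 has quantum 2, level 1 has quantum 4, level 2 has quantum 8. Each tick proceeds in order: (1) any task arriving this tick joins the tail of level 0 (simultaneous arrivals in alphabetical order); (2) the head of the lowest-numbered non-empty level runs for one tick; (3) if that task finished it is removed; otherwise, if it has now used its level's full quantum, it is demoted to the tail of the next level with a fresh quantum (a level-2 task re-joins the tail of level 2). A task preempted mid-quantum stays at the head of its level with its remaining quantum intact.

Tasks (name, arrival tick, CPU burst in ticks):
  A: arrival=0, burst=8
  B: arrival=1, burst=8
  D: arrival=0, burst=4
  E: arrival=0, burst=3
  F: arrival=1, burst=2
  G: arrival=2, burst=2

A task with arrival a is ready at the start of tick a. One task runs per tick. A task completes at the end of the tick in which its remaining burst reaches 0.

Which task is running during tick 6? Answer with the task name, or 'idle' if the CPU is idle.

running at tick 6 = B

t=0: L0/L1/L2 = ADE/-/- → run A
t=1: L0/L1/L2 = ADEBF/-/- → run A
t=2: L0/L1/L2 = DEBFG/A/- → run D
t=3: L0/L1/L2 = DEBFG/A/- → run D
t=4: L0/L1/L2 = EBFG/AD/- → run E
t=5: L0/L1/L2 = EBFG/AD/- → run E
t=6: L0/L1/L2 = BFG/ADE/- → run B
t=7: L0/L1/L2 = BFG/ADE/- → run B
t=8: L0/L1/L2 = FG/ADEB/- → run F
t=9: L0/L1/L2 = FG/ADEB/- → run F
t=10: L0/L1/L2 = G/ADEB/- → run G
t=11: L0/L1/L2 = G/ADEB/- → run G
t=12: L0/L1/L2 = -/ADEB/- → run A
t=13: L0/L1/L2 = -/ADEB/- → run A
t=14: L0/L1/L2 = -/ADEB/- → run A
t=15: L0/L1/L2 = -/ADEB/- → run A
t=16: L0/L1/L2 = -/DEB/A → run D
t=17: L0/L1/L2 = -/DEB/A → run D
t=18: L0/L1/L2 = -/EB/A → run E
t=19: L0/L1/L2 = -/B/A → run B
t=20: L0/L1/L2 = -/B/A → run B
t=21: L0/L1/L2 = -/B/A → run B
t=22: L0/L1/L2 = -/B/A → run B
t=23: L0/L1/L2 = -/-/AB → run A
t=24: L0/L1/L2 = -/-/AB → run A
t=25: L0/L1/L2 = -/-/B → run B
t=26: L0/L1/L2 = -/-/B → run B
t=27: (idle)
t=28: (idle)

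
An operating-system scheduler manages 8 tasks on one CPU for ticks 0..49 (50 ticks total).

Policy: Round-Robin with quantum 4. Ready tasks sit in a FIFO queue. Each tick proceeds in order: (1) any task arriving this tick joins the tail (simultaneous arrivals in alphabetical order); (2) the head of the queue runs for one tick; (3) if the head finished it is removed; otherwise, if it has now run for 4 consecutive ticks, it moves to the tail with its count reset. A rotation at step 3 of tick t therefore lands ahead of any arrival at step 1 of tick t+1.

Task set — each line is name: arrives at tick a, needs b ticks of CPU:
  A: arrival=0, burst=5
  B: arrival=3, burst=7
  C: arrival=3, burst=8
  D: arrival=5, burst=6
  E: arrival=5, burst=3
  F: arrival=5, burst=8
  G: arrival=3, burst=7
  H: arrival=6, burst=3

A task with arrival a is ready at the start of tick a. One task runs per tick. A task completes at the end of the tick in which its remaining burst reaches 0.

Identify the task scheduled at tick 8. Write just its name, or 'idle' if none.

t=0: queue=[A] q_used=0 → run A
t=1: queue=[A] q_used=1 → run A
t=2: queue=[A] q_used=2 → run A
t=3: queue=[A,B,C,G] q_used=3 → run A
t=4: queue=[B,C,G,A] q_used=0 → run B
t=5: queue=[B,C,G,A,D,E,F] q_used=1 → run B
t=6: queue=[B,C,G,A,D,E,F,H] q_used=2 → run B
t=7: queue=[B,C,G,A,D,E,F,H] q_used=3 → run B
t=8: queue=[C,G,A,D,E,F,H,B] q_used=0 → run C
t=9: queue=[C,G,A,D,E,F,H,B] q_used=1 → run C
t=10: queue=[C,G,A,D,E,F,H,B] q_used=2 → run C
t=11: queue=[C,G,A,D,E,F,H,B] q_used=3 → run C
t=12: queue=[G,A,D,E,F,H,B,C] q_used=0 → run G
t=13: queue=[G,A,D,E,F,H,B,C] q_used=1 → run G
t=14: queue=[G,A,D,E,F,H,B,C] q_used=2 → run G
t=15: queue=[G,A,D,E,F,H,B,C] q_used=3 → run G
t=16: queue=[A,D,E,F,H,B,C,G] q_used=0 → run A
t=17: queue=[D,E,F,H,B,C,G] q_used=0 → run D
t=18: queue=[D,E,F,H,B,C,G] q_used=1 → run D
t=19: queue=[D,E,F,H,B,C,G] q_used=2 → run D
t=20: queue=[D,E,F,H,B,C,G] q_used=3 → run D
t=21: queue=[E,F,H,B,C,G,D] q_used=0 → run E
t=22: queue=[E,F,H,B,C,G,D] q_used=1 → run E
t=23: queue=[E,F,H,B,C,G,D] q_used=2 → run E
t=24: queue=[F,H,B,C,G,D] q_used=0 → run F
t=25: queue=[F,H,B,C,G,D] q_used=1 → run F
t=26: queue=[F,H,B,C,G,D] q_used=2 → run F
t=27: queue=[F,H,B,C,G,D] q_used=3 → run F
t=28: queue=[H,B,C,G,D,F] q_used=0 → run H
t=29: queue=[H,B,C,G,D,F] q_used=1 → run H
t=30: queue=[H,B,C,G,D,F] q_used=2 → run H
t=31: queue=[B,C,G,D,F] q_used=0 → run B
t=32: queue=[B,C,G,D,F] q_used=1 → run B
t=33: queue=[B,C,G,D,F] q_used=2 → run B
t=34: queue=[C,G,D,F] q_used=0 → run C
t=35: queue=[C,G,D,F] q_used=1 → run C
t=36: queue=[C,G,D,F] q_used=2 → run C
t=37: queue=[C,G,D,F] q_used=3 → run C
t=38: queue=[G,D,F] q_used=0 → run G
t=39: queue=[G,D,F] q_used=1 → run G
t=40: queue=[G,D,F] q_used=2 → run G
t=41: queue=[D,F] q_used=0 → run D
t=42: queue=[D,F] q_used=1 → run D
t=43: queue=[F] q_used=0 → run F
t=44: queue=[F] q_used=1 → run F
t=45: queue=[F] q_used=2 → run F
t=46: queue=[F] q_used=3 → run F
t=47: (idle)
t=48: (idle)
t=49: (idle)

running at tick 8 = C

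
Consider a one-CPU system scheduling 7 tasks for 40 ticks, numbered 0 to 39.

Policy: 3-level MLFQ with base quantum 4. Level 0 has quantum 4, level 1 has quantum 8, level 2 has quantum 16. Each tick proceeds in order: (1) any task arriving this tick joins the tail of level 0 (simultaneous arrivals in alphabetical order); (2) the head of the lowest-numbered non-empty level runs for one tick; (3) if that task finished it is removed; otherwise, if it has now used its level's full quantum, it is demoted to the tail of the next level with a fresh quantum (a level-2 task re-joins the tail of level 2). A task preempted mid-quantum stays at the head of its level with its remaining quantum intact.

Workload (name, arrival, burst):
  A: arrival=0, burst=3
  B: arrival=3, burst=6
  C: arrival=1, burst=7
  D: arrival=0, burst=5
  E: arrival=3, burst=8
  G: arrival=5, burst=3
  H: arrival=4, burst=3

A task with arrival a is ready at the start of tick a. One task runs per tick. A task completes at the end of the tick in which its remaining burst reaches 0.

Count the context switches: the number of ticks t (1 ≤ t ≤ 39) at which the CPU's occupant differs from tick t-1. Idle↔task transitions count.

context switches = 11

t=0: L0/L1/L2 = AD/-/- → run A
t=1: L0/L1/L2 = ADC/-/- → run A
t=2: L0/L1/L2 = ADC/-/- → run A
t=3: L0/L1/L2 = DCBE/-/- → run D
t=4: L0/L1/L2 = DCBEH/-/- → run D
t=5: L0/L1/L2 = DCBEHG/-/- → run D
t=6: L0/L1/L2 = DCBEHG/-/- → run D
t=7: L0/L1/L2 = CBEHG/D/- → run C
t=8: L0/L1/L2 = CBEHG/D/- → run C
t=9: L0/L1/L2 = CBEHG/D/- → run C
t=10: L0/L1/L2 = CBEHG/D/- → run C
t=11: L0/L1/L2 = BEHG/DC/- → run B
t=12: L0/L1/L2 = BEHG/DC/- → run B
t=13: L0/L1/L2 = BEHG/DC/- → run B
t=14: L0/L1/L2 = BEHG/DC/- → run B
t=15: L0/L1/L2 = EHG/DCB/- → run E
t=16: L0/L1/L2 = EHG/DCB/- → run E
t=17: L0/L1/L2 = EHG/DCB/- → run E
t=18: L0/L1/L2 = EHG/DCB/- → run E
t=19: L0/L1/L2 = HG/DCBE/- → run H
t=20: L0/L1/L2 = HG/DCBE/- → run H
t=21: L0/L1/L2 = HG/DCBE/- → run H
t=22: L0/L1/L2 = G/DCBE/- → run G
t=23: L0/L1/L2 = G/DCBE/- → run G
t=24: L0/L1/L2 = G/DCBE/- → run G
t=25: L0/L1/L2 = -/DCBE/- → run D
t=26: L0/L1/L2 = -/CBE/- → run C
t=27: L0/L1/L2 = -/CBE/- → run C
t=28: L0/L1/L2 = -/CBE/- → run C
t=29: L0/L1/L2 = -/BE/- → run B
t=30: L0/L1/L2 = -/BE/- → run B
t=31: L0/L1/L2 = -/E/- → run E
t=32: L0/L1/L2 = -/E/- → run E
t=33: L0/L1/L2 = -/E/- → run E
t=34: L0/L1/L2 = -/E/- → run E
t=35: (idle)
t=36: (idle)
t=37: (idle)
t=38: (idle)
t=39: (idle)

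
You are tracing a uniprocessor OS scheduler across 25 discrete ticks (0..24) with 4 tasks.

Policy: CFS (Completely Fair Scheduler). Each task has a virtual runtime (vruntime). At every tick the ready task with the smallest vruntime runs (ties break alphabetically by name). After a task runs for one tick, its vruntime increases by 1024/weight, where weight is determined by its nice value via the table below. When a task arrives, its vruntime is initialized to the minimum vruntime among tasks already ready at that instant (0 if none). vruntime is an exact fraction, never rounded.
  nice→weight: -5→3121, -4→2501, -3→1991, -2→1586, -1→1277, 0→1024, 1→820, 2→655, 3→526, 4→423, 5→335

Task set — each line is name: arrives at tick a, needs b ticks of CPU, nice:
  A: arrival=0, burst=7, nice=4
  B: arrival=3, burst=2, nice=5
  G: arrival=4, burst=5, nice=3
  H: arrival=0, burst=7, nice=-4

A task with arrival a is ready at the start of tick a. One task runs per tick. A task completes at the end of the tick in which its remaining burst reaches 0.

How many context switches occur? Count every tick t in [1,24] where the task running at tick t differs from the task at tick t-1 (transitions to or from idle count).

t=0: vr[A=0 H=0] → run A
t=1: vr[A=1024/423 H=0] → run H
t=2: vr[A=1024/423 H=1024/2501] → run H
t=3: vr[A=1024/423 B=2048/2501 H=2048/2501] → run B
t=4: vr[A=1024/423 B=3247104/837835 G=2048/2501 H=2048/2501] → run G
t=5: vr[A=1024/423 B=3247104/837835 G=1819136/657763 H=2048/2501] → run H
t=6: vr[A=1024/423 B=3247104/837835 G=1819136/657763 H=3072/2501] → run H
t=7: vr[A=1024/423 B=3247104/837835 G=1819136/657763 H=4096/2501] → run H
t=8: vr[A=1024/423 B=3247104/837835 G=1819136/657763 H=5120/2501] → run H
t=9: vr[A=1024/423 B=3247104/837835 G=1819136/657763 H=6144/2501] → run A
t=10: vr[A=2048/423 B=3247104/837835 G=1819136/657763 H=6144/2501] → run H
t=11: vr[A=2048/423 B=3247104/837835 G=1819136/657763] → run G
t=12: vr[A=2048/423 B=3247104/837835 G=3099648/657763] → run B
t=13: vr[A=2048/423 G=3099648/657763] → run G
t=14: vr[A=2048/423 G=4380160/657763] → run A
t=15: vr[A=1024/141 G=4380160/657763] → run G
t=16: vr[A=1024/141 G=5660672/657763] → run A
t=17: vr[A=4096/423 G=5660672/657763] → run G
t=18: vr[A=4096/423] → run A
t=19: vr[A=5120/423] → run A
t=20: vr[A=2048/141] → run A
t=21: (idle)
t=22: (idle)
t=23: (idle)
t=24: (idle)

context switches = 15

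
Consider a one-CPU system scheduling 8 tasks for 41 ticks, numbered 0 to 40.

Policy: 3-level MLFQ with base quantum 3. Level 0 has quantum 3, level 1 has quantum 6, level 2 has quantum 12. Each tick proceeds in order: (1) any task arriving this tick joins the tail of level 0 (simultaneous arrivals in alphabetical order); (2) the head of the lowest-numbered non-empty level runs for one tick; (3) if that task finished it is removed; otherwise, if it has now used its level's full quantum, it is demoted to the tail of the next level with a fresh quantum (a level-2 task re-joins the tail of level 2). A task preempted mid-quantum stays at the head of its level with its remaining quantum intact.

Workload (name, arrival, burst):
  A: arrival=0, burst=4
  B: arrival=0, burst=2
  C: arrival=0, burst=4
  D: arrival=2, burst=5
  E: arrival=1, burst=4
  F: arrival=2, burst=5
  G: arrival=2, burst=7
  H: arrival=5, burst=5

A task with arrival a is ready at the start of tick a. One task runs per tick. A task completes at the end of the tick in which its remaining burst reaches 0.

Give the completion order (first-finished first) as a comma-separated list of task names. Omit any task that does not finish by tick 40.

completion order = B, A, C, E, D, F, G, H

t=0: L0/L1/L2 = ABC/-/- → run A
t=1: L0/L1/L2 = ABCE/-/- → run A
t=2: L0/L1/L2 = ABCEDFG/-/- → run A
t=3: L0/L1/L2 = BCEDFG/A/- → run B
t=4: L0/L1/L2 = BCEDFG/A/- → run B
t=5: L0/L1/L2 = CEDFGH/A/- → run C
t=6: L0/L1/L2 = CEDFGH/A/- → run C
t=7: L0/L1/L2 = CEDFGH/A/- → run C
t=8: L0/L1/L2 = EDFGH/AC/- → run E
t=9: L0/L1/L2 = EDFGH/AC/- → run E
t=10: L0/L1/L2 = EDFGH/AC/- → run E
t=11: L0/L1/L2 = DFGH/ACE/- → run D
t=12: L0/L1/L2 = DFGH/ACE/- → run D
t=13: L0/L1/L2 = DFGH/ACE/- → run D
t=14: L0/L1/L2 = FGH/ACED/- → run F
t=15: L0/L1/L2 = FGH/ACED/- → run F
t=16: L0/L1/L2 = FGH/ACED/- → run F
t=17: L0/L1/L2 = GH/ACEDF/- → run G
t=18: L0/L1/L2 = GH/ACEDF/- → run G
t=19: L0/L1/L2 = GH/ACEDF/- → run G
t=20: L0/L1/L2 = H/ACEDFG/- → run H
t=21: L0/L1/L2 = H/ACEDFG/- → run H
t=22: L0/L1/L2 = H/ACEDFG/- → run H
t=23: L0/L1/L2 = -/ACEDFGH/- → run A
t=24: L0/L1/L2 = -/CEDFGH/- → run C
t=25: L0/L1/L2 = -/EDFGH/- → run E
t=26: L0/L1/L2 = -/DFGH/- → run D
t=27: L0/L1/L2 = -/DFGH/- → run D
t=28: L0/L1/L2 = -/FGH/- → run F
t=29: L0/L1/L2 = -/FGH/- → run F
t=30: L0/L1/L2 = -/GH/- → run G
t=31: L0/L1/L2 = -/GH/- → run G
t=32: L0/L1/L2 = -/GH/- → run G
t=33: L0/L1/L2 = -/GH/- → run G
t=34: L0/L1/L2 = -/H/- → run H
t=35: L0/L1/L2 = -/H/- → run H
t=36: (idle)
t=37: (idle)
t=38: (idle)
t=39: (idle)
t=40: (idle)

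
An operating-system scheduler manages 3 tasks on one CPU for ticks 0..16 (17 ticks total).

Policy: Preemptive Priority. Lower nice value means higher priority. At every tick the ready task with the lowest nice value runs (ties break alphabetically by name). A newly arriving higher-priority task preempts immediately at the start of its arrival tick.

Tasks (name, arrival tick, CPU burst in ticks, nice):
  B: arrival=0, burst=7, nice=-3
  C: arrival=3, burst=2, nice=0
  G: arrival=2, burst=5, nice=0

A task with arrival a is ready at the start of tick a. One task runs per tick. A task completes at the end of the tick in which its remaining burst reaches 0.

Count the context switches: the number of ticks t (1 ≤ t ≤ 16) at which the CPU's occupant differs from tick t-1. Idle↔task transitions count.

context switches = 3

t=0: ready={B} → run B
t=1: ready={B} → run B
t=2: ready={B,G} → run B
t=3: ready={B,C,G} → run B
t=4: ready={B,C,G} → run B
t=5: ready={B,C,G} → run B
t=6: ready={B,C,G} → run B
t=7: ready={C,G} → run C
t=8: ready={C,G} → run C
t=9: ready={G} → run G
t=10: ready={G} → run G
t=11: ready={G} → run G
t=12: ready={G} → run G
t=13: ready={G} → run G
t=14: (idle)
t=15: (idle)
t=16: (idle)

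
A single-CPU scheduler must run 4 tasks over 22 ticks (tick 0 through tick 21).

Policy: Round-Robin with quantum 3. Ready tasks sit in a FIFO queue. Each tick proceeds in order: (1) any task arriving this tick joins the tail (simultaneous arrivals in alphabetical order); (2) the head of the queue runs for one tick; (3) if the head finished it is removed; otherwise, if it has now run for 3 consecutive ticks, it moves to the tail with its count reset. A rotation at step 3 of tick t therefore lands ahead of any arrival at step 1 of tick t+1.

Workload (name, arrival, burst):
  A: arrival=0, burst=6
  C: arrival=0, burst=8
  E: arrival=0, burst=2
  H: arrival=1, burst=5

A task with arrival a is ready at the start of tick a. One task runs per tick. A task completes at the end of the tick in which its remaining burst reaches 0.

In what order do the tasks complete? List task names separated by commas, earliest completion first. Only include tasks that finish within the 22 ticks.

completion order = E, A, H, C

t=0: queue=[A,C,E] q_used=0 → run A
t=1: queue=[A,C,E,H] q_used=1 → run A
t=2: queue=[A,C,E,H] q_used=2 → run A
t=3: queue=[C,E,H,A] q_used=0 → run C
t=4: queue=[C,E,H,A] q_used=1 → run C
t=5: queue=[C,E,H,A] q_used=2 → run C
t=6: queue=[E,H,A,C] q_used=0 → run E
t=7: queue=[E,H,A,C] q_used=1 → run E
t=8: queue=[H,A,C] q_used=0 → run H
t=9: queue=[H,A,C] q_used=1 → run H
t=10: queue=[H,A,C] q_used=2 → run H
t=11: queue=[A,C,H] q_used=0 → run A
t=12: queue=[A,C,H] q_used=1 → run A
t=13: queue=[A,C,H] q_used=2 → run A
t=14: queue=[C,H] q_used=0 → run C
t=15: queue=[C,H] q_used=1 → run C
t=16: queue=[C,H] q_used=2 → run C
t=17: queue=[H,C] q_used=0 → run H
t=18: queue=[H,C] q_used=1 → run H
t=19: queue=[C] q_used=0 → run C
t=20: queue=[C] q_used=1 → run C
t=21: (idle)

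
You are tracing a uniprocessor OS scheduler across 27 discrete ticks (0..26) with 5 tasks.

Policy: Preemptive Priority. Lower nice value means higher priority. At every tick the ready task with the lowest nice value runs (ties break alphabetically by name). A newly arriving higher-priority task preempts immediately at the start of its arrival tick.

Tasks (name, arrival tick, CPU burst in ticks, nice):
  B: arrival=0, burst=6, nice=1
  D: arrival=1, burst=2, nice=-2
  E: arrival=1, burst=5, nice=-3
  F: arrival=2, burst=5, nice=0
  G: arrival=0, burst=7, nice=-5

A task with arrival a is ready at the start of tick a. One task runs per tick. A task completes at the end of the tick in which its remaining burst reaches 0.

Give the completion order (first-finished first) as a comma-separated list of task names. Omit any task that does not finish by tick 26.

completion order = G, E, D, F, B

t=0: ready={B,G} → run G
t=1: ready={B,D,E,G} → run G
t=2: ready={B,D,E,F,G} → run G
t=3: ready={B,D,E,F,G} → run G
t=4: ready={B,D,E,F,G} → run G
t=5: ready={B,D,E,F,G} → run G
t=6: ready={B,D,E,F,G} → run G
t=7: ready={B,D,E,F} → run E
t=8: ready={B,D,E,F} → run E
t=9: ready={B,D,E,F} → run E
t=10: ready={B,D,E,F} → run E
t=11: ready={B,D,E,F} → run E
t=12: ready={B,D,F} → run D
t=13: ready={B,D,F} → run D
t=14: ready={B,F} → run F
t=15: ready={B,F} → run F
t=16: ready={B,F} → run F
t=17: ready={B,F} → run F
t=18: ready={B,F} → run F
t=19: ready={B} → run B
t=20: ready={B} → run B
t=21: ready={B} → run B
t=22: ready={B} → run B
t=23: ready={B} → run B
t=24: ready={B} → run B
t=25: (idle)
t=26: (idle)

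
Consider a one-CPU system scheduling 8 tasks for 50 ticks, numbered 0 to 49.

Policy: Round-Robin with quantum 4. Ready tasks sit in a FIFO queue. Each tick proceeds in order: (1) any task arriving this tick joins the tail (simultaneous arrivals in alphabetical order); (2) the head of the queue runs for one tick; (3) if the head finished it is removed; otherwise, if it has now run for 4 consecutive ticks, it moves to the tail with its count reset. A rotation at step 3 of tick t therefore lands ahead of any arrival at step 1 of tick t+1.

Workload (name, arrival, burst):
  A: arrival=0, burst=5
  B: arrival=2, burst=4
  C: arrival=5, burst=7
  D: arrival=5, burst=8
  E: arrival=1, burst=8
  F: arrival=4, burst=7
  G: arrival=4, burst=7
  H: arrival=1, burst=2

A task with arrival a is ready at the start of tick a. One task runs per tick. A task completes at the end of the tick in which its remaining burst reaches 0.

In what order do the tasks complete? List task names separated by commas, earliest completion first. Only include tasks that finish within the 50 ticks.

completion order = H, B, A, E, F, G, C, D

t=0: queue=[A] q_used=0 → run A
t=1: queue=[A,E,H] q_used=1 → run A
t=2: queue=[A,E,H,B] q_used=2 → run A
t=3: queue=[A,E,H,B] q_used=3 → run A
t=4: queue=[E,H,B,A,F,G] q_used=0 → run E
t=5: queue=[E,H,B,A,F,G,C,D] q_used=1 → run E
t=6: queue=[E,H,B,A,F,G,C,D] q_used=2 → run E
t=7: queue=[E,H,B,A,F,G,C,D] q_used=3 → run E
t=8: queue=[H,B,A,F,G,C,D,E] q_used=0 → run H
t=9: queue=[H,B,A,F,G,C,D,E] q_used=1 → run H
t=10: queue=[B,A,F,G,C,D,E] q_used=0 → run B
t=11: queue=[B,A,F,G,C,D,E] q_used=1 → run B
t=12: queue=[B,A,F,G,C,D,E] q_used=2 → run B
t=13: queue=[B,A,F,G,C,D,E] q_used=3 → run B
t=14: queue=[A,F,G,C,D,E] q_used=0 → run A
t=15: queue=[F,G,C,D,E] q_used=0 → run F
t=16: queue=[F,G,C,D,E] q_used=1 → run F
t=17: queue=[F,G,C,D,E] q_used=2 → run F
t=18: queue=[F,G,C,D,E] q_used=3 → run F
t=19: queue=[G,C,D,E,F] q_used=0 → run G
t=20: queue=[G,C,D,E,F] q_used=1 → run G
t=21: queue=[G,C,D,E,F] q_used=2 → run G
t=22: queue=[G,C,D,E,F] q_used=3 → run G
t=23: queue=[C,D,E,F,G] q_used=0 → run C
t=24: queue=[C,D,E,F,G] q_used=1 → run C
t=25: queue=[C,D,E,F,G] q_used=2 → run C
t=26: queue=[C,D,E,F,G] q_used=3 → run C
t=27: queue=[D,E,F,G,C] q_used=0 → run D
t=28: queue=[D,E,F,G,C] q_used=1 → run D
t=29: queue=[D,E,F,G,C] q_used=2 → run D
t=30: queue=[D,E,F,G,C] q_used=3 → run D
t=31: queue=[E,F,G,C,D] q_used=0 → run E
t=32: queue=[E,F,G,C,D] q_used=1 → run E
t=33: queue=[E,F,G,C,D] q_used=2 → run E
t=34: queue=[E,F,G,C,D] q_used=3 → run E
t=35: queue=[F,G,C,D] q_used=0 → run F
t=36: queue=[F,G,C,D] q_used=1 → run F
t=37: queue=[F,G,C,D] q_used=2 → run F
t=38: queue=[G,C,D] q_used=0 → run G
t=39: queue=[G,C,D] q_used=1 → run G
t=40: queue=[G,C,D] q_used=2 → run G
t=41: queue=[C,D] q_used=0 → run C
t=42: queue=[C,D] q_used=1 → run C
t=43: queue=[C,D] q_used=2 → run C
t=44: queue=[D] q_used=0 → run D
t=45: queue=[D] q_used=1 → run D
t=46: queue=[D] q_used=2 → run D
t=47: queue=[D] q_used=3 → run D
t=48: (idle)
t=49: (idle)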